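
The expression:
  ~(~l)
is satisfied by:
  {l: True}


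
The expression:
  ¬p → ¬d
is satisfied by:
  {p: True, d: False}
  {d: False, p: False}
  {d: True, p: True}


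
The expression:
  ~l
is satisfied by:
  {l: False}


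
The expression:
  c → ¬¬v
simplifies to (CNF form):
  v ∨ ¬c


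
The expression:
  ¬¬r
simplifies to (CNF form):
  r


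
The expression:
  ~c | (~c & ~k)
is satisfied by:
  {c: False}


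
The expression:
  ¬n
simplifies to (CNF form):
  ¬n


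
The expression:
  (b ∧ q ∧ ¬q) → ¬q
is always true.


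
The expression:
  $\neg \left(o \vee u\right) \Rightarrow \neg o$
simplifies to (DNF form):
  $\text{True}$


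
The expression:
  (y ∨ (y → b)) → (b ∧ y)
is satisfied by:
  {b: True, y: True}


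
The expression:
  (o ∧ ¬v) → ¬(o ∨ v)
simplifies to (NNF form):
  v ∨ ¬o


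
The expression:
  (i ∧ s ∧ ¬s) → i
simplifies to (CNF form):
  True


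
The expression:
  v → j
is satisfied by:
  {j: True, v: False}
  {v: False, j: False}
  {v: True, j: True}


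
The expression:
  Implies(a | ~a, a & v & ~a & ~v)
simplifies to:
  False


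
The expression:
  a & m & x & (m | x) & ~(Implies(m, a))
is never true.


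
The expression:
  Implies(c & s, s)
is always true.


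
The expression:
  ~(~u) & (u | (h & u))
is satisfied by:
  {u: True}


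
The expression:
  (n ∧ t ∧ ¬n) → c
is always true.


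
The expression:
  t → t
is always true.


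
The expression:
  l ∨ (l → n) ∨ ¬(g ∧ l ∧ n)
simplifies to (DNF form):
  True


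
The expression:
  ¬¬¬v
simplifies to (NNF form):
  ¬v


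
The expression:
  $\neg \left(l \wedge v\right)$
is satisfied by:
  {l: False, v: False}
  {v: True, l: False}
  {l: True, v: False}


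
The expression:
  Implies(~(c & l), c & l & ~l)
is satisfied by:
  {c: True, l: True}


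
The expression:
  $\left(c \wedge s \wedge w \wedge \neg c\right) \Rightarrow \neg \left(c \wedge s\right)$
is always true.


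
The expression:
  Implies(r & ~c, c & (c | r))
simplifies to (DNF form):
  c | ~r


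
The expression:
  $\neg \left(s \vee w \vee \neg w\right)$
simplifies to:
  $\text{False}$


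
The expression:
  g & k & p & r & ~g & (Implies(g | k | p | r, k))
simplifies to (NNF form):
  False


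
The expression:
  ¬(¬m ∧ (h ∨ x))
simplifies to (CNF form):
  (m ∨ ¬h) ∧ (m ∨ ¬x)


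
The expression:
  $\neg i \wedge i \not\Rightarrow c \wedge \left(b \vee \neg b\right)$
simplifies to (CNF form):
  $\text{False}$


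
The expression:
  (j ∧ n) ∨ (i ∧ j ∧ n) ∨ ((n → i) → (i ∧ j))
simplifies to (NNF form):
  (i ∧ j) ∨ (n ∧ ¬i)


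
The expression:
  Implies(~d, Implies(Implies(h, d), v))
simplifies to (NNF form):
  d | h | v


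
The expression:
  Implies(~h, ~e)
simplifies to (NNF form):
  h | ~e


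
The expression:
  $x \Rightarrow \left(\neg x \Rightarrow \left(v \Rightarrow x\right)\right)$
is always true.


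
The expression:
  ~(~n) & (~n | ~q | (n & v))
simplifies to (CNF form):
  n & (v | ~q)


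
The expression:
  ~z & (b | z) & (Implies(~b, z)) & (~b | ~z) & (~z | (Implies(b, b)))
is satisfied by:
  {b: True, z: False}


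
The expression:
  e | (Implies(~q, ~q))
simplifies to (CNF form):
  True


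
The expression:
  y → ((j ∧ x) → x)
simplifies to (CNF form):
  True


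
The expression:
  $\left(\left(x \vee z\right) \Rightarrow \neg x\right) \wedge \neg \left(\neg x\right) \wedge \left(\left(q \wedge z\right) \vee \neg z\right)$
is never true.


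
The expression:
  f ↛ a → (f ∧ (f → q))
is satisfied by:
  {a: True, q: True, f: False}
  {a: True, q: False, f: False}
  {q: True, a: False, f: False}
  {a: False, q: False, f: False}
  {f: True, a: True, q: True}
  {f: True, a: True, q: False}
  {f: True, q: True, a: False}


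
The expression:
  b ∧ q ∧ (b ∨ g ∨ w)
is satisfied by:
  {b: True, q: True}


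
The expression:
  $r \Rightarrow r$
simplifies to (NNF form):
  $\text{True}$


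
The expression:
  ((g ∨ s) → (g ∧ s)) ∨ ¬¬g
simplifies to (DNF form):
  g ∨ ¬s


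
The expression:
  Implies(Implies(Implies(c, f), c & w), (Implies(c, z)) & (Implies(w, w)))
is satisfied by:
  {z: True, f: True, w: False, c: False}
  {z: True, w: False, f: False, c: False}
  {z: True, f: True, w: True, c: False}
  {z: True, w: True, f: False, c: False}
  {f: True, z: False, w: False, c: False}
  {z: False, w: False, f: False, c: False}
  {f: True, w: True, z: False, c: False}
  {w: True, z: False, f: False, c: False}
  {c: True, f: True, z: True, w: False}
  {c: True, z: True, w: False, f: False}
  {c: True, f: True, z: True, w: True}
  {c: True, z: True, w: True, f: False}
  {c: True, f: True, z: False, w: False}


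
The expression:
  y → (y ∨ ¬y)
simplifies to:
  True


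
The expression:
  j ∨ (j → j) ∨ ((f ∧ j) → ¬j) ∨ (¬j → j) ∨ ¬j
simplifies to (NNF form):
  True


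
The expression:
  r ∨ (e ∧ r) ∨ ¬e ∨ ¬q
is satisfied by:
  {r: True, e: False, q: False}
  {e: False, q: False, r: False}
  {r: True, q: True, e: False}
  {q: True, e: False, r: False}
  {r: True, e: True, q: False}
  {e: True, r: False, q: False}
  {r: True, q: True, e: True}


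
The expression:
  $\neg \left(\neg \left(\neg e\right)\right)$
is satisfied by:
  {e: False}


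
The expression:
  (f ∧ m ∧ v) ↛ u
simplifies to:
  f ∧ m ∧ v ∧ ¬u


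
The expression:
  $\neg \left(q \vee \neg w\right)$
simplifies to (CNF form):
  $w \wedge \neg q$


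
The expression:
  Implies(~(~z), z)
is always true.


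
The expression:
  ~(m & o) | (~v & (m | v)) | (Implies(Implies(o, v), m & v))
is always true.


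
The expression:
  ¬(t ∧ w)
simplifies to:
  ¬t ∨ ¬w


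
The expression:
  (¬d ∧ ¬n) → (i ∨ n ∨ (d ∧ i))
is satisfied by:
  {i: True, n: True, d: True}
  {i: True, n: True, d: False}
  {i: True, d: True, n: False}
  {i: True, d: False, n: False}
  {n: True, d: True, i: False}
  {n: True, d: False, i: False}
  {d: True, n: False, i: False}


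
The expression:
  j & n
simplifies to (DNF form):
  j & n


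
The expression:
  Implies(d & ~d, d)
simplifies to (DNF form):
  True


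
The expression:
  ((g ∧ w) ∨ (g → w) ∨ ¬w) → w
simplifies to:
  w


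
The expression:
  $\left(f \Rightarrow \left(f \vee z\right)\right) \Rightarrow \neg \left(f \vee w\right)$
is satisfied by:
  {w: False, f: False}


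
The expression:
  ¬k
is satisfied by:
  {k: False}


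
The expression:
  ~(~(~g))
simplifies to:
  ~g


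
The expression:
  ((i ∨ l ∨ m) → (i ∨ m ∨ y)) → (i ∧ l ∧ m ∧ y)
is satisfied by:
  {l: True, m: False, i: False, y: False}
  {i: True, y: True, m: True, l: True}


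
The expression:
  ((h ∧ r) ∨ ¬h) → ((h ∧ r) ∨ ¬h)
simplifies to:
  True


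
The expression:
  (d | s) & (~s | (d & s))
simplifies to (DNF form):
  d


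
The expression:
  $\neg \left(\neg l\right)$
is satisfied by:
  {l: True}


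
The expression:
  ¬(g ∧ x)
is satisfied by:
  {g: False, x: False}
  {x: True, g: False}
  {g: True, x: False}


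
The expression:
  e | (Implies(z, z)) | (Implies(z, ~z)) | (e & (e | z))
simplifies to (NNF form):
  True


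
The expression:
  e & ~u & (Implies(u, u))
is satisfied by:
  {e: True, u: False}


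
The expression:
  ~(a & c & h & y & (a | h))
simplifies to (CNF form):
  ~a | ~c | ~h | ~y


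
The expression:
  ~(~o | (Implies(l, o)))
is never true.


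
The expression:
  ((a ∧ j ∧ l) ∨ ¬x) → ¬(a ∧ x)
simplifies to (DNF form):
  ¬a ∨ ¬j ∨ ¬l ∨ ¬x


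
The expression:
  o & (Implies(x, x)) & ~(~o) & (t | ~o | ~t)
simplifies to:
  o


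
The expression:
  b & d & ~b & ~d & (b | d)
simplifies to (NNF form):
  False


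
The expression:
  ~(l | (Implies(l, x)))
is never true.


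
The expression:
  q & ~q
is never true.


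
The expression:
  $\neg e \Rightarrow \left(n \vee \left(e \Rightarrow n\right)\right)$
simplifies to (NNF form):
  $\text{True}$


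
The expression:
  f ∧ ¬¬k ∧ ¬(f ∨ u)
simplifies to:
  False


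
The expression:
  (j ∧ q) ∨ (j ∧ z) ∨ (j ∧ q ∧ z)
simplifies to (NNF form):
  j ∧ (q ∨ z)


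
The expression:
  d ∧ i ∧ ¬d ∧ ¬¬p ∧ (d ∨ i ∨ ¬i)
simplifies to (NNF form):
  False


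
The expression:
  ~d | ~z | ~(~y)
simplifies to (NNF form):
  y | ~d | ~z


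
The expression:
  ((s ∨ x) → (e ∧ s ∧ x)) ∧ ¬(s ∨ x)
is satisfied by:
  {x: False, s: False}


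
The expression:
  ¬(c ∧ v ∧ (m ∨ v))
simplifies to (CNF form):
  ¬c ∨ ¬v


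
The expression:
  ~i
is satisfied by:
  {i: False}


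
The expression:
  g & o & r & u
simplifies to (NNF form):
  g & o & r & u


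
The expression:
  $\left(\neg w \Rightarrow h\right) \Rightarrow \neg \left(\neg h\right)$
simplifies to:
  $h \vee \neg w$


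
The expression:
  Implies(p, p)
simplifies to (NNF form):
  True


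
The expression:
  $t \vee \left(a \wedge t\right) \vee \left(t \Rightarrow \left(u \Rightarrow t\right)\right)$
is always true.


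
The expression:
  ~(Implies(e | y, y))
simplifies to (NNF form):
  e & ~y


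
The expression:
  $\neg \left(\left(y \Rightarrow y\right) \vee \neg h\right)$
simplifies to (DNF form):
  $\text{False}$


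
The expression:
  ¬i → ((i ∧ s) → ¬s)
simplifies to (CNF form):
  True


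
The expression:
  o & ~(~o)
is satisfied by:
  {o: True}


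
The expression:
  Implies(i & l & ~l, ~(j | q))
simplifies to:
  True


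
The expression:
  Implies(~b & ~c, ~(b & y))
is always true.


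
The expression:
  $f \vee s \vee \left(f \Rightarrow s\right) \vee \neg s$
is always true.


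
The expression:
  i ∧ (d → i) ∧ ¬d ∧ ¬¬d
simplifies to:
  False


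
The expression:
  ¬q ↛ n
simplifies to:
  n ∨ ¬q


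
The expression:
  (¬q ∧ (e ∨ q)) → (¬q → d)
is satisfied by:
  {d: True, q: True, e: False}
  {d: True, e: False, q: False}
  {q: True, e: False, d: False}
  {q: False, e: False, d: False}
  {d: True, q: True, e: True}
  {d: True, e: True, q: False}
  {q: True, e: True, d: False}


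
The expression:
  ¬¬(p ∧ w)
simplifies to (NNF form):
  p ∧ w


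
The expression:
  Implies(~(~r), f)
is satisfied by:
  {f: True, r: False}
  {r: False, f: False}
  {r: True, f: True}


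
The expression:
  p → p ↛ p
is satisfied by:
  {p: False}


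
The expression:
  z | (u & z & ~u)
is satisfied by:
  {z: True}


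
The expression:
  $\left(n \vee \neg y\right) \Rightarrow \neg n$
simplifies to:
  $\neg n$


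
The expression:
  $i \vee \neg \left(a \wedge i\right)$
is always true.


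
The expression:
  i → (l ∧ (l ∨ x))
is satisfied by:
  {l: True, i: False}
  {i: False, l: False}
  {i: True, l: True}


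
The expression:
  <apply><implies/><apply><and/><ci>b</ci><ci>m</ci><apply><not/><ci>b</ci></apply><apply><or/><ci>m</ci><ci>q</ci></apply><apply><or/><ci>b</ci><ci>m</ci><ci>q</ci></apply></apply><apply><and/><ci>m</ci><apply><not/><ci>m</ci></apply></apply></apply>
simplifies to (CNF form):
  <true/>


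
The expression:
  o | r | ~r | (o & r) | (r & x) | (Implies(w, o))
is always true.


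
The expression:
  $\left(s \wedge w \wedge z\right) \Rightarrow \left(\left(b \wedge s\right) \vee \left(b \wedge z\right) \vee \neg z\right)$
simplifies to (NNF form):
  $b \vee \neg s \vee \neg w \vee \neg z$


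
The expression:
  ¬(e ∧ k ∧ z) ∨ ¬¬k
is always true.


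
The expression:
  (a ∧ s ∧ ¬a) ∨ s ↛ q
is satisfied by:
  {s: True, q: False}


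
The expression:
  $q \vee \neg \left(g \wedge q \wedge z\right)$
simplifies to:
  $\text{True}$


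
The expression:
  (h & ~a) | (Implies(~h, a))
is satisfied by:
  {a: True, h: True}
  {a: True, h: False}
  {h: True, a: False}


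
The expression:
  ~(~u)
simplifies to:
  u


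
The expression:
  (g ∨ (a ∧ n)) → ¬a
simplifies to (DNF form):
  (¬g ∧ ¬n) ∨ ¬a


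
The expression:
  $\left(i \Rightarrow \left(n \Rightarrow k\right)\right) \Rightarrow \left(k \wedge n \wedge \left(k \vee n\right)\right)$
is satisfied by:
  {i: True, k: True, n: True}
  {i: True, n: True, k: False}
  {k: True, n: True, i: False}


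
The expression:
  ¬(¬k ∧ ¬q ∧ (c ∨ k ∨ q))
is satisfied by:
  {k: True, q: True, c: False}
  {k: True, c: False, q: False}
  {q: True, c: False, k: False}
  {q: False, c: False, k: False}
  {k: True, q: True, c: True}
  {k: True, c: True, q: False}
  {q: True, c: True, k: False}


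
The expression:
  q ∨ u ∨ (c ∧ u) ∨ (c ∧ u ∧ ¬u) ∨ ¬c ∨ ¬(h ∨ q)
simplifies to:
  q ∨ u ∨ ¬c ∨ ¬h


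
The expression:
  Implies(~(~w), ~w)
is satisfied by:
  {w: False}


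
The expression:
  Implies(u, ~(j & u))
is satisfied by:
  {u: False, j: False}
  {j: True, u: False}
  {u: True, j: False}


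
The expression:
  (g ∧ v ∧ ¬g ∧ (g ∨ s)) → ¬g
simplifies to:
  True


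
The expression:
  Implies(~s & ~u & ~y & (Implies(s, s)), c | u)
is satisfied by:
  {u: True, y: True, c: True, s: True}
  {u: True, y: True, c: True, s: False}
  {u: True, y: True, s: True, c: False}
  {u: True, y: True, s: False, c: False}
  {u: True, c: True, s: True, y: False}
  {u: True, c: True, s: False, y: False}
  {u: True, c: False, s: True, y: False}
  {u: True, c: False, s: False, y: False}
  {y: True, c: True, s: True, u: False}
  {y: True, c: True, s: False, u: False}
  {y: True, s: True, c: False, u: False}
  {y: True, s: False, c: False, u: False}
  {c: True, s: True, y: False, u: False}
  {c: True, y: False, s: False, u: False}
  {s: True, y: False, c: False, u: False}


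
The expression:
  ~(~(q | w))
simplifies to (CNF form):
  q | w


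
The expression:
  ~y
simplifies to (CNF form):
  ~y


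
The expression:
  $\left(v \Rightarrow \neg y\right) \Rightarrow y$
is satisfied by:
  {y: True}


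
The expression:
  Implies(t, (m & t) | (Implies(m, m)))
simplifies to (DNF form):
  True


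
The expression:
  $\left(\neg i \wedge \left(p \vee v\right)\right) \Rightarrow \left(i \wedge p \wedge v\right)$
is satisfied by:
  {i: True, v: False, p: False}
  {i: True, p: True, v: False}
  {i: True, v: True, p: False}
  {i: True, p: True, v: True}
  {p: False, v: False, i: False}


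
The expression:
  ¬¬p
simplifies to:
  p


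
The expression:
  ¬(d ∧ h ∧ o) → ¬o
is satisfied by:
  {h: True, d: True, o: False}
  {h: True, d: False, o: False}
  {d: True, h: False, o: False}
  {h: False, d: False, o: False}
  {o: True, h: True, d: True}


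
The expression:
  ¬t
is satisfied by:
  {t: False}


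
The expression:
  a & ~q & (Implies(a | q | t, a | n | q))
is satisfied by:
  {a: True, q: False}


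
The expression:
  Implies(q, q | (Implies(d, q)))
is always true.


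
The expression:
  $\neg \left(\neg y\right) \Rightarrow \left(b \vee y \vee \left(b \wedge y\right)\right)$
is always true.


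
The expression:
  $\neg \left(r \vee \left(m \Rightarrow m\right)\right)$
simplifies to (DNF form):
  $\text{False}$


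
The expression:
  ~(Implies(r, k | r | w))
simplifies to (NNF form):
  False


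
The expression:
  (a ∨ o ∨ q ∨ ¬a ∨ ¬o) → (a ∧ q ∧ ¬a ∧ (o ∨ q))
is never true.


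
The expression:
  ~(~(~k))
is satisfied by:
  {k: False}


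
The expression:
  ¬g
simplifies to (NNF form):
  ¬g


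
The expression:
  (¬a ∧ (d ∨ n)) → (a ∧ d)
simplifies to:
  a ∨ (¬d ∧ ¬n)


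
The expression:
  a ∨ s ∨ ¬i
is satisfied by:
  {a: True, s: True, i: False}
  {a: True, s: False, i: False}
  {s: True, a: False, i: False}
  {a: False, s: False, i: False}
  {a: True, i: True, s: True}
  {a: True, i: True, s: False}
  {i: True, s: True, a: False}


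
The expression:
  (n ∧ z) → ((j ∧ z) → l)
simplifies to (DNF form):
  l ∨ ¬j ∨ ¬n ∨ ¬z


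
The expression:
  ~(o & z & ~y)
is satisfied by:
  {y: True, o: False, z: False}
  {o: False, z: False, y: False}
  {y: True, z: True, o: False}
  {z: True, o: False, y: False}
  {y: True, o: True, z: False}
  {o: True, y: False, z: False}
  {y: True, z: True, o: True}


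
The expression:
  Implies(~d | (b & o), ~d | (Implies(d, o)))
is always true.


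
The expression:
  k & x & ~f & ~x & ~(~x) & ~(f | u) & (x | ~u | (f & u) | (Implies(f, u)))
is never true.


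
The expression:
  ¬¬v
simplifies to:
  v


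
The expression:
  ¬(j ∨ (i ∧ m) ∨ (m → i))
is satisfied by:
  {m: True, i: False, j: False}


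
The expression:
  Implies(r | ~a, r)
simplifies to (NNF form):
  a | r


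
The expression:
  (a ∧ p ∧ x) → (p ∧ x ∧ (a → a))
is always true.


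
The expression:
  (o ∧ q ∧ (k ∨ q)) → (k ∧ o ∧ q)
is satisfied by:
  {k: True, o: False, q: False}
  {o: False, q: False, k: False}
  {k: True, q: True, o: False}
  {q: True, o: False, k: False}
  {k: True, o: True, q: False}
  {o: True, k: False, q: False}
  {k: True, q: True, o: True}


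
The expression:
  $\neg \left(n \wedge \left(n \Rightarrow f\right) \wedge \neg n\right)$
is always true.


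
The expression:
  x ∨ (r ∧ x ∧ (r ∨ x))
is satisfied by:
  {x: True}


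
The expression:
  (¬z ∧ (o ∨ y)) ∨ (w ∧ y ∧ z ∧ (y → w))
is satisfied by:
  {y: True, o: True, w: True, z: False}
  {y: True, o: True, z: False, w: False}
  {y: True, w: True, z: False, o: False}
  {y: True, z: False, w: False, o: False}
  {o: True, w: True, z: False, y: False}
  {o: True, z: False, w: False, y: False}
  {o: True, y: True, z: True, w: True}
  {y: True, z: True, w: True, o: False}


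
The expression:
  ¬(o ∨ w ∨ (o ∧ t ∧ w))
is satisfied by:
  {o: False, w: False}


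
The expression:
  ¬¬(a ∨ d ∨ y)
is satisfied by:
  {a: True, y: True, d: True}
  {a: True, y: True, d: False}
  {a: True, d: True, y: False}
  {a: True, d: False, y: False}
  {y: True, d: True, a: False}
  {y: True, d: False, a: False}
  {d: True, y: False, a: False}


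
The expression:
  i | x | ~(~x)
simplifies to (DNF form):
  i | x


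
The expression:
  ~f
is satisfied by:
  {f: False}


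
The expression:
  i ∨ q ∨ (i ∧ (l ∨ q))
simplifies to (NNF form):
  i ∨ q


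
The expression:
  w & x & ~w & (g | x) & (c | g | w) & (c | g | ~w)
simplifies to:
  False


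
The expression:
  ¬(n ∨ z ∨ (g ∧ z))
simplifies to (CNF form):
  ¬n ∧ ¬z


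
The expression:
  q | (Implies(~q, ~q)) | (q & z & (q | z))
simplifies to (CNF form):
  True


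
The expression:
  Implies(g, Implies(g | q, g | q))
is always true.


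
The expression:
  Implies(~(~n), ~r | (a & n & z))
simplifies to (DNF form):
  ~n | ~r | (a & z)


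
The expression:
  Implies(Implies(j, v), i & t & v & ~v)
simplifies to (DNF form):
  j & ~v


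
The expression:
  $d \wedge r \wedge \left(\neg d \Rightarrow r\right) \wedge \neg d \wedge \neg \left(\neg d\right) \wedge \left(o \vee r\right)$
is never true.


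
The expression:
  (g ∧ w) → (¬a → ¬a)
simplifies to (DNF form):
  True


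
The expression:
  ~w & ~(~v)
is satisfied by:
  {v: True, w: False}


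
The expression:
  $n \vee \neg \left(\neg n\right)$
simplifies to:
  $n$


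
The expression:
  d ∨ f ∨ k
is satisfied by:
  {d: True, k: True, f: True}
  {d: True, k: True, f: False}
  {d: True, f: True, k: False}
  {d: True, f: False, k: False}
  {k: True, f: True, d: False}
  {k: True, f: False, d: False}
  {f: True, k: False, d: False}


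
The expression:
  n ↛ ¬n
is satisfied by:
  {n: True}


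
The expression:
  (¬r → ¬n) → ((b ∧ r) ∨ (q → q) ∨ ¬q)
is always true.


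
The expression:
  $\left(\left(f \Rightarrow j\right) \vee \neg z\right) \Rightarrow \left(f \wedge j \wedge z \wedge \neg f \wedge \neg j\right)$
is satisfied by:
  {z: True, f: True, j: False}


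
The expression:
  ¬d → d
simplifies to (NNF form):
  d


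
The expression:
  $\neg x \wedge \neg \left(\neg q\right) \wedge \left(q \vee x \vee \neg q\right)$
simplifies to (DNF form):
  $q \wedge \neg x$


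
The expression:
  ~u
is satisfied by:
  {u: False}


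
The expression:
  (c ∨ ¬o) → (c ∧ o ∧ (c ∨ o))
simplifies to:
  o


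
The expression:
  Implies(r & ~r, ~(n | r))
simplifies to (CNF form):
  True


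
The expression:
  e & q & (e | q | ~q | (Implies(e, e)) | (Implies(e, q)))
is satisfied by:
  {e: True, q: True}


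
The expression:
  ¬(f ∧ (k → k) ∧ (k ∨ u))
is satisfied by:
  {k: False, f: False, u: False}
  {u: True, k: False, f: False}
  {k: True, u: False, f: False}
  {u: True, k: True, f: False}
  {f: True, u: False, k: False}


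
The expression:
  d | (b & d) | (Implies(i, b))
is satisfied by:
  {b: True, d: True, i: False}
  {b: True, d: False, i: False}
  {d: True, b: False, i: False}
  {b: False, d: False, i: False}
  {b: True, i: True, d: True}
  {b: True, i: True, d: False}
  {i: True, d: True, b: False}


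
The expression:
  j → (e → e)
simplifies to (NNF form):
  True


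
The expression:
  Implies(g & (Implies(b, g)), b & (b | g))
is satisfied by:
  {b: True, g: False}
  {g: False, b: False}
  {g: True, b: True}


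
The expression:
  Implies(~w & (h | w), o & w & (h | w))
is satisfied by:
  {w: True, h: False}
  {h: False, w: False}
  {h: True, w: True}


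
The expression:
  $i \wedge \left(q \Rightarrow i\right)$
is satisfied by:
  {i: True}


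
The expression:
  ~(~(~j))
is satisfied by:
  {j: False}


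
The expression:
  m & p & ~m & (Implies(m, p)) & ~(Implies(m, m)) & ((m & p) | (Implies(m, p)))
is never true.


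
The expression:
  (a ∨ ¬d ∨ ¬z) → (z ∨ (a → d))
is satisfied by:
  {d: True, z: True, a: False}
  {d: True, z: False, a: False}
  {z: True, d: False, a: False}
  {d: False, z: False, a: False}
  {a: True, d: True, z: True}
  {a: True, d: True, z: False}
  {a: True, z: True, d: False}


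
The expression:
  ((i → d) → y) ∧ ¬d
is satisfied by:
  {i: True, y: True, d: False}
  {i: True, d: False, y: False}
  {y: True, d: False, i: False}


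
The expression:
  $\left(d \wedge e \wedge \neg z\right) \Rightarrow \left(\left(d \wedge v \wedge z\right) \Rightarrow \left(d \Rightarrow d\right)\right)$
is always true.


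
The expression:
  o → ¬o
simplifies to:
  ¬o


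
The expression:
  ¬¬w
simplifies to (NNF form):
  w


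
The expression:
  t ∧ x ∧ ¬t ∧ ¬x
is never true.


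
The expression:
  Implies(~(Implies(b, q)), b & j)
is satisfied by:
  {q: True, j: True, b: False}
  {q: True, j: False, b: False}
  {j: True, q: False, b: False}
  {q: False, j: False, b: False}
  {b: True, q: True, j: True}
  {b: True, q: True, j: False}
  {b: True, j: True, q: False}


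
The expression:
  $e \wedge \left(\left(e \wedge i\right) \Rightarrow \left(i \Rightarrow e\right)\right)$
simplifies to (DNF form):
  $e$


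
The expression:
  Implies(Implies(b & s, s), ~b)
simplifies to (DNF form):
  ~b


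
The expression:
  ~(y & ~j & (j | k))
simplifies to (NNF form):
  j | ~k | ~y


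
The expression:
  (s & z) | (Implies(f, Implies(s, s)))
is always true.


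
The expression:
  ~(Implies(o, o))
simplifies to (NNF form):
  False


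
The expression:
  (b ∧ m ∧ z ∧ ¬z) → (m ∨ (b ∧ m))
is always true.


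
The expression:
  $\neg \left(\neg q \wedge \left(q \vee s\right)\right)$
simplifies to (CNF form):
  $q \vee \neg s$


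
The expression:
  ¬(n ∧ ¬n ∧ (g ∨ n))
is always true.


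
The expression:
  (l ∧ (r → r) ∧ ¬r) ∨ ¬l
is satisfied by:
  {l: False, r: False}
  {r: True, l: False}
  {l: True, r: False}


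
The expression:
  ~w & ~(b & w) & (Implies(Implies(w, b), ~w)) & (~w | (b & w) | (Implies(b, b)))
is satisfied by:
  {w: False}


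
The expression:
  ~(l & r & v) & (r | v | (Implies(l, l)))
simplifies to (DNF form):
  ~l | ~r | ~v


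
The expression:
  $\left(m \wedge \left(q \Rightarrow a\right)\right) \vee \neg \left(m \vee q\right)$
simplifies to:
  $\left(a \wedge m\right) \vee \neg q$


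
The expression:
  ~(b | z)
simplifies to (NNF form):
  ~b & ~z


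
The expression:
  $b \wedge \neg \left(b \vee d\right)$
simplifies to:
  $\text{False}$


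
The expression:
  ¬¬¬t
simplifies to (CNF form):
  ¬t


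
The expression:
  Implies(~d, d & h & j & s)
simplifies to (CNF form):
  d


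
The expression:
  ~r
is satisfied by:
  {r: False}


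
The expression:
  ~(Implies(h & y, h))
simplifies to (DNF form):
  False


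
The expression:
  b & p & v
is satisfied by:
  {p: True, b: True, v: True}


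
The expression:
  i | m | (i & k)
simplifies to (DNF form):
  i | m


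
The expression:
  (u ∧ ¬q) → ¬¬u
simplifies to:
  True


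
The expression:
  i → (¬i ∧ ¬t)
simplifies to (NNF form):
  ¬i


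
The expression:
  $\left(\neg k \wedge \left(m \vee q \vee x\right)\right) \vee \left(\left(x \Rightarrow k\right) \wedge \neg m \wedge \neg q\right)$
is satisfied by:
  {m: False, k: False, q: False}
  {q: True, m: False, k: False}
  {m: True, q: False, k: False}
  {q: True, m: True, k: False}
  {k: True, q: False, m: False}


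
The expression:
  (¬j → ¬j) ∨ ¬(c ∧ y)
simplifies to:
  True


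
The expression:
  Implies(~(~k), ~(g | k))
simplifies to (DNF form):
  ~k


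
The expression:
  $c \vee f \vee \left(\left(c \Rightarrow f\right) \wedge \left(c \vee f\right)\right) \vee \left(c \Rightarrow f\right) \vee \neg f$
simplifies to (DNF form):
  $\text{True}$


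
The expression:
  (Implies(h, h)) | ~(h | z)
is always true.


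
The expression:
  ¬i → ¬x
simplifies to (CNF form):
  i ∨ ¬x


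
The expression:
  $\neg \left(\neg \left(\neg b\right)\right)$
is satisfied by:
  {b: False}


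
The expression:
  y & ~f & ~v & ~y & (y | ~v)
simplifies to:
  False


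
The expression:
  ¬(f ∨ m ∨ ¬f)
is never true.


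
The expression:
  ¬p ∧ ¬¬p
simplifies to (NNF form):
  False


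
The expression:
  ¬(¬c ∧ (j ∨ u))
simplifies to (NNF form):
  c ∨ (¬j ∧ ¬u)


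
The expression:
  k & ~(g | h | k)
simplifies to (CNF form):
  False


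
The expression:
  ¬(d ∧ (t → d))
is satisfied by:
  {d: False}


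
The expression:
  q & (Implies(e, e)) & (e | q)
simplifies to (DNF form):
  q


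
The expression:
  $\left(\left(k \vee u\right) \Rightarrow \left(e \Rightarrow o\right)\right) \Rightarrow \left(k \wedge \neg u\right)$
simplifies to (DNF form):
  $\left(k \wedge \neg u\right) \vee \left(u \wedge \neg u\right) \vee \left(e \wedge k \wedge \neg o\right) \vee \left(e \wedge k \wedge \neg u\right) \vee \left(e \wedge u \wedge \neg o\right) \vee \left(e \wedge u \wedge \neg u\right) \vee \left(k \wedge \neg o \wedge \neg u\right) \vee \left(u \wedge \neg o \wedge \neg u\right)$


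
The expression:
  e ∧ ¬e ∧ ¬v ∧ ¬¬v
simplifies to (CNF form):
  False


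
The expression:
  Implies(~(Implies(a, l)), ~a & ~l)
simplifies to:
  l | ~a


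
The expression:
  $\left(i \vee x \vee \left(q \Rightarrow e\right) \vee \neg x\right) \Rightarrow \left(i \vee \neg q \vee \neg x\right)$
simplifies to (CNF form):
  $i \vee \neg q \vee \neg x$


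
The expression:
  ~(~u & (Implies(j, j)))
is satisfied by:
  {u: True}


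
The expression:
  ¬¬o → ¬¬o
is always true.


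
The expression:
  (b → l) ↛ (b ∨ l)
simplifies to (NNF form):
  ¬b ∧ ¬l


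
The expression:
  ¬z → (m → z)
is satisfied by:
  {z: True, m: False}
  {m: False, z: False}
  {m: True, z: True}


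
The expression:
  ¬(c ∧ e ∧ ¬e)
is always true.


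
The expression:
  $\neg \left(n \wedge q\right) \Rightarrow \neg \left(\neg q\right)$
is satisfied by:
  {q: True}


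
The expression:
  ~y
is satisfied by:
  {y: False}


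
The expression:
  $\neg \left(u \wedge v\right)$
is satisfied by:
  {u: False, v: False}
  {v: True, u: False}
  {u: True, v: False}


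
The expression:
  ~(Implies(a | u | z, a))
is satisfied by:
  {z: True, u: True, a: False}
  {z: True, u: False, a: False}
  {u: True, z: False, a: False}


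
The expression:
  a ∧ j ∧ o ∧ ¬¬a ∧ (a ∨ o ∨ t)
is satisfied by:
  {a: True, j: True, o: True}


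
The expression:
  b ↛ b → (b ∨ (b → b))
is always true.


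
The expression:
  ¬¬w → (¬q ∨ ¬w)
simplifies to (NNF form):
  ¬q ∨ ¬w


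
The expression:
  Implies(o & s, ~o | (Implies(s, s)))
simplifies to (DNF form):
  True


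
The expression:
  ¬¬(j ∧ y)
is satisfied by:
  {j: True, y: True}


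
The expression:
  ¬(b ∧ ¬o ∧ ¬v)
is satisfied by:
  {o: True, v: True, b: False}
  {o: True, v: False, b: False}
  {v: True, o: False, b: False}
  {o: False, v: False, b: False}
  {b: True, o: True, v: True}
  {b: True, o: True, v: False}
  {b: True, v: True, o: False}


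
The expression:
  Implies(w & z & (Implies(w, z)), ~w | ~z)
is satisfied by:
  {w: False, z: False}
  {z: True, w: False}
  {w: True, z: False}


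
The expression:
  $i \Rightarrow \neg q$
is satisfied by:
  {q: False, i: False}
  {i: True, q: False}
  {q: True, i: False}


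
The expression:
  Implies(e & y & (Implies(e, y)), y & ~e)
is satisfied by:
  {e: False, y: False}
  {y: True, e: False}
  {e: True, y: False}


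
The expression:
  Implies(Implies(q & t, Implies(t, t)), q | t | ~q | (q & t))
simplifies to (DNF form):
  True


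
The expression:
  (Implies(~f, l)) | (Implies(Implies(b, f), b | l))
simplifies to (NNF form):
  b | f | l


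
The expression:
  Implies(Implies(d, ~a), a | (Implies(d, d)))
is always true.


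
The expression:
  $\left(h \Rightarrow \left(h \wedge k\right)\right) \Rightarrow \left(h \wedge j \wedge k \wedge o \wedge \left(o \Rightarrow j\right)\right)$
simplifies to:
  $h \wedge \left(j \vee \neg k\right) \wedge \left(o \vee \neg k\right)$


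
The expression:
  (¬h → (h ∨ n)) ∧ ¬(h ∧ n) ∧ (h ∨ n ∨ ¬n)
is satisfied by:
  {n: True, h: False}
  {h: True, n: False}


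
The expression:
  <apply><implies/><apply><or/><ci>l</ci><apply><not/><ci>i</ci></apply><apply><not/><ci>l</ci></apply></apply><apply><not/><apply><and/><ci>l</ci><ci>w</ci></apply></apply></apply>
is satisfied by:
  {l: False, w: False}
  {w: True, l: False}
  {l: True, w: False}


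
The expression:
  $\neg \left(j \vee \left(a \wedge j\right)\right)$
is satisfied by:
  {j: False}


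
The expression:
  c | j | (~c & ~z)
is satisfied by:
  {c: True, j: True, z: False}
  {c: True, j: False, z: False}
  {j: True, c: False, z: False}
  {c: False, j: False, z: False}
  {c: True, z: True, j: True}
  {c: True, z: True, j: False}
  {z: True, j: True, c: False}


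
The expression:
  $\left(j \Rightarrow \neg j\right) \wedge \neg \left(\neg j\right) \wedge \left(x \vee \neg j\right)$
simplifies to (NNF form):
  $\text{False}$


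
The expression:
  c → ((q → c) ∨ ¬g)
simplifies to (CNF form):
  True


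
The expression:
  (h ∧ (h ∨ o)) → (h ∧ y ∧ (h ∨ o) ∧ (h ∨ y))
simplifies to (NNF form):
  y ∨ ¬h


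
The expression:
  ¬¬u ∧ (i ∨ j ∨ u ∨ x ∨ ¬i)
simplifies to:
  u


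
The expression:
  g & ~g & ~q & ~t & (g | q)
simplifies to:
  False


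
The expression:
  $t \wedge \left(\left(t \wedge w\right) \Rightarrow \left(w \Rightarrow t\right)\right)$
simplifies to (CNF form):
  $t$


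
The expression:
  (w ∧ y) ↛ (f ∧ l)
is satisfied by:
  {w: True, y: True, l: False, f: False}
  {w: True, f: True, y: True, l: False}
  {w: True, l: True, y: True, f: False}


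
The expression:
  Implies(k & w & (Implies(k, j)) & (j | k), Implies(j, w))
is always true.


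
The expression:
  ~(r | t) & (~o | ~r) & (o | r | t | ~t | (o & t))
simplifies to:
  ~r & ~t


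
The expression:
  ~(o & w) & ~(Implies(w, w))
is never true.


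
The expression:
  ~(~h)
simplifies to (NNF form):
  h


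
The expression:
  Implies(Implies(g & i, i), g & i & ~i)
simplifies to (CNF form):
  False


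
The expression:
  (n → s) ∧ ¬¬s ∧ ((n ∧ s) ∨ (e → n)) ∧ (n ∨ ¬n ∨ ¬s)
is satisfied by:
  {s: True, n: True, e: False}
  {s: True, e: False, n: False}
  {s: True, n: True, e: True}


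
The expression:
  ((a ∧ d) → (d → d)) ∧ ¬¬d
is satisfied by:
  {d: True}


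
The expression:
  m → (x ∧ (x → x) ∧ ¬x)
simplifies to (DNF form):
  ¬m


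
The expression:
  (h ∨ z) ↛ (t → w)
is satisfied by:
  {t: True, z: True, h: True, w: False}
  {t: True, z: True, h: False, w: False}
  {t: True, h: True, z: False, w: False}


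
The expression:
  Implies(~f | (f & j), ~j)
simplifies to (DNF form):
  ~j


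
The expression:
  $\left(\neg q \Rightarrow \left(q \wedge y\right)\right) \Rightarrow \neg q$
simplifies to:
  $\neg q$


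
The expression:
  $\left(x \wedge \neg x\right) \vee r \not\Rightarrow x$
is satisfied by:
  {r: True, x: False}


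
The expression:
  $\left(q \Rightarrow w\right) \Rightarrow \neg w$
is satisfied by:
  {w: False}


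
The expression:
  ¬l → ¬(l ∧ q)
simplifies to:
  True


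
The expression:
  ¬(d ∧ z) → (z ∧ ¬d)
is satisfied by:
  {z: True}


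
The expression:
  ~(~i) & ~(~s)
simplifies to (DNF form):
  i & s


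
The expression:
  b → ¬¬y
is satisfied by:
  {y: True, b: False}
  {b: False, y: False}
  {b: True, y: True}


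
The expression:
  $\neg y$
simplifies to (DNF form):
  $\neg y$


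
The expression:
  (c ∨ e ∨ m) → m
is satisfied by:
  {m: True, c: False, e: False}
  {m: True, e: True, c: False}
  {m: True, c: True, e: False}
  {m: True, e: True, c: True}
  {e: False, c: False, m: False}


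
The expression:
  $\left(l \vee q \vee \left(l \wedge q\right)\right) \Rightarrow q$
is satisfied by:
  {q: True, l: False}
  {l: False, q: False}
  {l: True, q: True}


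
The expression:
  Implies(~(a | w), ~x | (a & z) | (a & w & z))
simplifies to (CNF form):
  a | w | ~x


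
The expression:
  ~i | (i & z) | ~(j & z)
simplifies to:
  True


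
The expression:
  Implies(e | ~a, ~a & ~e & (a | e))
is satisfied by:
  {a: True, e: False}


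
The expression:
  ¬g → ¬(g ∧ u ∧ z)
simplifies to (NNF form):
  True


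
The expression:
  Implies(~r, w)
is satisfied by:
  {r: True, w: True}
  {r: True, w: False}
  {w: True, r: False}


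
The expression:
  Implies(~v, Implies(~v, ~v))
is always true.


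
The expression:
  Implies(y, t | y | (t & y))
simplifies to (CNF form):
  True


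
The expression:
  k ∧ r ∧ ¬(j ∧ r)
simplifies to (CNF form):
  k ∧ r ∧ ¬j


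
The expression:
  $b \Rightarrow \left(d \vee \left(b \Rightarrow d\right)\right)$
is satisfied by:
  {d: True, b: False}
  {b: False, d: False}
  {b: True, d: True}


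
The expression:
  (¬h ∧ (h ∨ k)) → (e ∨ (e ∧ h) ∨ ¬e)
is always true.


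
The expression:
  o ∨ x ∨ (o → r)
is always true.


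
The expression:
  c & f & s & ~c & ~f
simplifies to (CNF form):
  False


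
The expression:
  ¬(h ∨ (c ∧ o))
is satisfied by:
  {h: False, c: False, o: False}
  {o: True, h: False, c: False}
  {c: True, h: False, o: False}


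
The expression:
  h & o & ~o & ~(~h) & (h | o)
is never true.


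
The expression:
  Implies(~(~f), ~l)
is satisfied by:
  {l: False, f: False}
  {f: True, l: False}
  {l: True, f: False}


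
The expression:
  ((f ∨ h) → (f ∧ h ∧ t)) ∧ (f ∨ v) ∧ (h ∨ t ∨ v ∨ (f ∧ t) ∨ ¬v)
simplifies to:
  (f ∨ v) ∧ (f ∨ ¬h) ∧ (h ∨ ¬f) ∧ (t ∨ ¬h)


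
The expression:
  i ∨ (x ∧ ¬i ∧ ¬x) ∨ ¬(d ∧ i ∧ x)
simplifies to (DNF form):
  True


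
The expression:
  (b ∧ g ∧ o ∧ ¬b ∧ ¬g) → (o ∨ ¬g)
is always true.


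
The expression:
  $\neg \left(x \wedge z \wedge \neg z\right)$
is always true.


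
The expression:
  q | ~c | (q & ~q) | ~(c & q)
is always true.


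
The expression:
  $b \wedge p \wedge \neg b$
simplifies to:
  $\text{False}$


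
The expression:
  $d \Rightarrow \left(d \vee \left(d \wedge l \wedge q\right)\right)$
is always true.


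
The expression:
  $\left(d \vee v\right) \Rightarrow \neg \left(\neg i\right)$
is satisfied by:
  {i: True, d: False, v: False}
  {i: True, v: True, d: False}
  {i: True, d: True, v: False}
  {i: True, v: True, d: True}
  {v: False, d: False, i: False}


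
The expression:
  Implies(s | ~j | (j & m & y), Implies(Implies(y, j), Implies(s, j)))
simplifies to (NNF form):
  j | y | ~s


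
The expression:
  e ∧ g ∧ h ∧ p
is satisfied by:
  {h: True, p: True, e: True, g: True}


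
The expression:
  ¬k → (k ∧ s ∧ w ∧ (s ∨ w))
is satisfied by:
  {k: True}


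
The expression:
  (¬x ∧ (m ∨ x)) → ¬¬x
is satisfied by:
  {x: True, m: False}
  {m: False, x: False}
  {m: True, x: True}


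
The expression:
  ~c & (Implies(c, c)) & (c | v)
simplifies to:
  v & ~c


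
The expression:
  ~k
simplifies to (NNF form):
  ~k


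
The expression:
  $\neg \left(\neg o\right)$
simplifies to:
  $o$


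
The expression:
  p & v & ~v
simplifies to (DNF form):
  False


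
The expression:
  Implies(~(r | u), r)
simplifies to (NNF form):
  r | u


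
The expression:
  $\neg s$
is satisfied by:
  {s: False}


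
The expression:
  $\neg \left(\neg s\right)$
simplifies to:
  $s$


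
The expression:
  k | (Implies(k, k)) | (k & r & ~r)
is always true.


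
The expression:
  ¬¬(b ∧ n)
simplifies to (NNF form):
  b ∧ n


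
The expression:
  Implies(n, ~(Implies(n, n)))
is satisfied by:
  {n: False}


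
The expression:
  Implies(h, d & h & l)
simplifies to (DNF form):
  ~h | (d & l)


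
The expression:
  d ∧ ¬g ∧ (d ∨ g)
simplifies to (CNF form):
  d ∧ ¬g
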